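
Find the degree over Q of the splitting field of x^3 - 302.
[K : Q] = 6

The roots of x^3 - 302 are ∛302, ω∛302, ω^2∛302 where ω = e^(2πi/3) is a primitive cube root of unity, so K = Q(∛302, ω). Now [Q(∛302):Q] = 3 (since 302 is not a perfect cube, x^3 - 302 is irreducible) and [Q(ω):Q] = 2. Both 2 and 3 divide [K:Q], and [K:Q] ≤ 3·2 = 6, so [K:Q] = 6. (Equivalently: Q(∛302) ⊂ R but ω ∉ R, so [K : Q(∛302)] = 2.)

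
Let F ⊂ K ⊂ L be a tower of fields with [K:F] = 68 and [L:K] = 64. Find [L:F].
[L:F] = 4352

The tower law says that for any tower of field extensions F ⊂ K ⊂ L with finite degrees, [L:F] = [L:K] · [K:F]. Here this gives [L:F] = 64 · 68 = 4352.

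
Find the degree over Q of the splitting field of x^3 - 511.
[K : Q] = 6

The roots of x^3 - 511 are ∛511, ω∛511, ω^2∛511 where ω = e^(2πi/3) is a primitive cube root of unity, so K = Q(∛511, ω). Now [Q(∛511):Q] = 3 (since 511 is not a perfect cube, x^3 - 511 is irreducible) and [Q(ω):Q] = 2. Both 2 and 3 divide [K:Q], and [K:Q] ≤ 3·2 = 6, so [K:Q] = 6. (Equivalently: Q(∛511) ⊂ R but ω ∉ R, so [K : Q(∛511)] = 2.)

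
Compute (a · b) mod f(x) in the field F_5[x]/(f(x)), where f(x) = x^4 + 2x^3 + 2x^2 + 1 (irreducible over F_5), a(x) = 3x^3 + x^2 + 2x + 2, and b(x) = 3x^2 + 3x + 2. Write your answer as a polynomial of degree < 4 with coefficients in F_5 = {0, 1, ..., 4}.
a · b ≡ 4x^3 + x^2 + x (mod f(x))

Multiply in F_5[x]: a(x)·b(x) = (3x^3 + x^2 + 2x + 2)·(3x^2 + 3x + 2) = 4x^5 + 2x^4 + 4x^2 + 4. This has degree ≥ 4, so divide by f(x) over F_5: 4x^5 + 2x^4 + 4x^2 + 4 = (4x + 4)·(x^4 + 2x^3 + 2x^2 + 1) + (4x^3 + x^2 + x). Hence a·b ≡ 4x^3 + x^2 + x (mod f). (F_5[x]/(f) is a field with 5^4 = 625 elements since f is irreducible of degree 4.)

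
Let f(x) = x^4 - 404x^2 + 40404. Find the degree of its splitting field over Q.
[K : Q] = 4

Solving the quadratic in x^2: x^2 = (404 ± √(404^2 - 4·40404))/2 = (404 ± √1600)/2 = (404 ± 40)/2, giving x^2 = 222 or x^2 = 182. So f(x) = (x^2 - 222)(x^2 - 182) and the roots of f are ±√222, ±√182. Hence the splitting field is K = Q(√222, √182). Since 222 and 182 are distinct squarefree integers > 1, their product 40404 is not a perfect square, so √182 ∉ Q(√222). By the tower law [K:Q] = [Q(√222,√182):Q(√222)] · [Q(√222):Q] = 2 · 2 = 4.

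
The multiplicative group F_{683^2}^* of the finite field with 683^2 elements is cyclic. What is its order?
|F_{683^2}^*| = 466488

F_{683^2} has 683^2 = 466489 elements; its multiplicative group consists of all nonzero elements, so |F_{683^2}^*| = 466489 - 1 = 466488. (It is cyclic since any finite subgroup of the multiplicative group of a field is cyclic.)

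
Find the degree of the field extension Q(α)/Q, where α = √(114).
[Q(α):Q] = 2

[Q(α):Q] equals the degree of the minimal polynomial of α. Here α^2 = 114 and x^2 - 114 is irreducible (d = 114 is squarefree, ≠ 1, hence not a square), so deg(m_α) = 2. Thus [Q(α):Q] = 2.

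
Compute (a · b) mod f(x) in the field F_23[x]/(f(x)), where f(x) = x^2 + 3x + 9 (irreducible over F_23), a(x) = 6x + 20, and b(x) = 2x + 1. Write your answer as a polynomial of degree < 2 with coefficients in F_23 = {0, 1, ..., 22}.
a · b ≡ 10x + 4 (mod f(x))

Multiply in F_23[x]: a(x)·b(x) = (6x + 20)·(2x + 1) = 12x^2 + 20. This has degree ≥ 2, so divide by f(x) over F_23: 12x^2 + 20 = (12)·(x^2 + 3x + 9) + (10x + 4). Hence a·b ≡ 10x + 4 (mod f). (F_23[x]/(f) is a field with 23^2 = 529 elements since f is irreducible of degree 2.)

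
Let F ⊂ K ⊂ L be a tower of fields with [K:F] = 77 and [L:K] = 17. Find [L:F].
[L:F] = 1309

The tower law says that for any tower of field extensions F ⊂ K ⊂ L with finite degrees, [L:F] = [L:K] · [K:F]. Here this gives [L:F] = 17 · 77 = 1309.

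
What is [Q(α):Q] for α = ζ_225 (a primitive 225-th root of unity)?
[Q(α):Q] = 120

The minimal polynomial of ζ_225 over Q is the 225-th cyclotomic polynomial Φ_225(x), which is irreducible over Q and has degree φ(225) = 120. Hence [Q(α):Q] = φ(225) = 120.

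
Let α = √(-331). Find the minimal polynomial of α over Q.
m_α(x) = x^2 + 331

α satisfies α^2 + 331 = 0, so x^2 + 331 annihilates α. Since d = -331 is squarefree and ≠ 1, it is not a perfect square in Q, so x^2 + 331 has no rational root and is therefore irreducible over Q (a degree-2 polynomial over a field is irreducible iff it has no root). Hence m_α(x) = x^2 + 331.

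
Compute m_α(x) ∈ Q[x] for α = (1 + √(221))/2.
m_α(x) = x^2 - x - 55

From 2α - 1 = √(221), squaring gives (2α - 1)^2 = 221, i.e. 4α^2 - 4α + 1 = 221, so α^2 - α + (1 - 221)/4 = 0. Since 221 ≡ 1 (mod 4), (1 - 221)/4 = -55 ∈ Z. The polynomial x^2 - x - 55 has discriminant 1 - 4·(-55) = 221, which is not a perfect square in Q (d = 221 is squarefree and ≠ 1), so x^2 - x - 55 is irreducible over Q. It is the minimal polynomial of α.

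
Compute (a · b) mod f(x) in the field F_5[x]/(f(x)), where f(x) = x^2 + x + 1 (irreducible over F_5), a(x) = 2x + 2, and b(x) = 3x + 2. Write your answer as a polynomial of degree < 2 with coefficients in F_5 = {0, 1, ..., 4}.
a · b ≡ 4x + 3 (mod f(x))

Multiply in F_5[x]: a(x)·b(x) = (2x + 2)·(3x + 2) = x^2 + 4. This has degree ≥ 2, so divide by f(x) over F_5: x^2 + 4 = (1)·(x^2 + x + 1) + (4x + 3). Hence a·b ≡ 4x + 3 (mod f). (F_5[x]/(f) is a field with 5^2 = 25 elements since f is irreducible of degree 2.)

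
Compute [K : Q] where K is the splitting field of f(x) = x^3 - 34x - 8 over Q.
[K : Q] = 6

By the rational root test, any rational root of the monic integer polynomial f(x) = x^3 - 34x - 8 must be an integer dividing the constant term -8, i.e. one of ±{1, 2, 4, 8}. Evaluating: f(1) = -41, f(-1) = 25, f(2) = -68, f(-2) = 52, f(4) = -80, f(-4) = 64, f(8) = 232, f(-8) = -248; none is 0, so f has no rational root and is therefore irreducible over Q (a cubic with no linear factor over a field is irreducible). For an irreducible cubic, the Galois group is A_3 or S_3 according as the discriminant disc(f) = -4a^3 - 27b^2 = -4·(-34)^3 - 27·(-8)^2 = 155488 is or is not a square in Q. Here disc(f) = 155488 is not a perfect square in Q, so the Galois group of f over Q is not contained in A_3 and must be all of S_3. The splitting field has degree |S_3| = 6 over Q, so [K : Q] = 6.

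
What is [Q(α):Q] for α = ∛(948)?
[Q(α):Q] = 3

The minimal polynomial of α is x^3 - 948, irreducible over Q since 948 is not a perfect cube (so x^3 - 948 has no rational root). Hence [Q(α):Q] = deg(m_α) = 3.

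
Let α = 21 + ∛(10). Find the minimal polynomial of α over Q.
m_α(x) = x^3 - 63x^2 + 1323x - 9271

Set β = α - 21 = ∛(10), so β^3 = 10. Then (α - 21)^3 - 10 = 0, i.e. α is a root of g(x) = (x - 21)^3 - 10 = x^3 - 63x^2 + 1323x - 9271. Since g(x) = h(x - 21) where h(x) = x^3 - 10, and h is irreducible over Q (because 10 is not a perfect cube, so h has no rational root, and a monic cubic with no rational root is irreducible), g is also irreducible (irreducibility is preserved under the substitution x → x - 21). Hence m_α(x) = x^3 - 63x^2 + 1323x - 9271.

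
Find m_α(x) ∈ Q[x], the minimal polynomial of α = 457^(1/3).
m_α(x) = x^3 - 457

α satisfies α^3 = 457, so x^3 - 457 annihilates α. By the rational root test, a rational root p/q (in lowest terms) of x^3 - 457 would satisfy p^3 = 457 q^3, forcing q = 1 and p^3 = 457; but 457 is not a perfect cube, contradiction. A monic cubic over Q with no rational root is irreducible (any nontrivial factorization would include a linear factor). Hence x^3 - 457 is the minimal polynomial of α, and in particular [Q(α):Q] = 3.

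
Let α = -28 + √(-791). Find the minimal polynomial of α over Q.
m_α(x) = x^2 + 56x + 1575

From α + 28 = √(-791), squaring gives (α + 28)^2 = -791, i.e. α^2 + 56α + 784 = -791, so α^2 + 56α + 1575 = 0. The discriminant of x^2 + 56x + 1575 is (56)^2 - 4·(1575) = 3136 - 6300 = -3164, and 4·(-791) is not a perfect square in Q since -791 is squarefree and ≠ 1. Hence x^2 + 56x + 1575 is irreducible over Q and is the minimal polynomial of α.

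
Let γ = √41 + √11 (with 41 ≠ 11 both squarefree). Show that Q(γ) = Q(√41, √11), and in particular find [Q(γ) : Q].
[Q(γ) : Q] = 4 (equivalently, Q(γ) = Q(√41, √11))

Obviously Q(γ) ⊆ Q(√41, √11), and [Q(√41, √11):Q] = 4 (since 41, 11 are distinct squarefree integers > 1 with 451 not a perfect square). To show equality we compute the minimal polynomial of γ. From γ = √41 + √11: γ^2 = 41 + 2√(451) + 11 = 52 + 2√(451), so γ^2 - 52 = 2√(451); squaring, (γ^2 - 52)^2 = 4·451, i.e. γ^4 - 104γ^2 + 2704 - 1804 = 0, i.e. γ^4 - 104γ^2 + 900 = 0. So γ is a root of x^4 - 104x^2 + 900. This polynomial is irreducible over Q: it has no rational root (each ±√41 ± √11 is irrational), and any factorization into two quadratics over Q would force √(451) ∈ Q (pairing opposite roots) or √41, √11 ∈ Q (other pairings), all impossible. Hence [Q(γ):Q] = 4 = [Q(√41, √11):Q], so Q(γ) = Q(√41, √11).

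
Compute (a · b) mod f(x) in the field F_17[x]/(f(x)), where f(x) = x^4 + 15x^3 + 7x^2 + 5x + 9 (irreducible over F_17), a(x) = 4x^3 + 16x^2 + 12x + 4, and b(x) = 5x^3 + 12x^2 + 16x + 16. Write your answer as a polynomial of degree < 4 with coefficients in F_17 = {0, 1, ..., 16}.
a · b ≡ 11x^3 + 6x^2 + 9x + 12 (mod f(x))

Multiply in F_17[x]: a(x)·b(x) = (4x^3 + 16x^2 + 12x + 4)·(5x^3 + 12x^2 + 16x + 16) = 3x^6 + 9x^5 + 10x^4 + 8x^3 + 3x^2 + x + 13. This has degree ≥ 4, so divide by f(x) over F_17: 3x^6 + 9x^5 + 10x^4 + 8x^3 + 3x^2 + x + 13 = (3x^2 + 15x + 2)·(x^4 + 15x^3 + 7x^2 + 5x + 9) + (11x^3 + 6x^2 + 9x + 12). Hence a·b ≡ 11x^3 + 6x^2 + 9x + 12 (mod f). (F_17[x]/(f) is a field with 17^4 = 83521 elements since f is irreducible of degree 4.)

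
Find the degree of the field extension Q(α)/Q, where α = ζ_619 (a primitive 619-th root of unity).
[Q(α):Q] = 618

The minimal polynomial of ζ_619 over Q is the 619-th cyclotomic polynomial Φ_619(x), which is irreducible over Q and has degree φ(619) = 618. Hence [Q(α):Q] = φ(619) = 618.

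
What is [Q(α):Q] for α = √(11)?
[Q(α):Q] = 2

[Q(α):Q] equals the degree of the minimal polynomial of α. Here α^2 = 11 and x^2 - 11 is irreducible (d = 11 is squarefree, ≠ 1, hence not a square), so deg(m_α) = 2. Thus [Q(α):Q] = 2.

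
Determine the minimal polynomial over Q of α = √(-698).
m_α(x) = x^2 + 698

α satisfies α^2 + 698 = 0, so x^2 + 698 annihilates α. Since d = -698 is squarefree and ≠ 1, it is not a perfect square in Q, so x^2 + 698 has no rational root and is therefore irreducible over Q (a degree-2 polynomial over a field is irreducible iff it has no root). Hence m_α(x) = x^2 + 698.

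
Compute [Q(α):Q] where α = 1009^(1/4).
[Q(α):Q] = 4

α is a root of x^4 - 1009. By Eisenstein's criterion at the prime p = 1009 (which divides the constant term 1009 but p^2 = 1018081 does not, since 1009 is squarefree), x^4 - 1009 is irreducible over Q. Hence [Q(α):Q] = 4.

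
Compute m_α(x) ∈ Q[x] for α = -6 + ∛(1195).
m_α(x) = x^3 + 18x^2 + 108x - 979

Set β = α + 6 = ∛(1195), so β^3 = 1195. Then (α + 6)^3 - 1195 = 0, i.e. α is a root of g(x) = (x + 6)^3 - 1195 = x^3 + 18x^2 + 108x - 979. Since g(x) = h(x + 6) where h(x) = x^3 - 1195, and h is irreducible over Q (because 1195 is not a perfect cube, so h has no rational root, and a monic cubic with no rational root is irreducible), g is also irreducible (irreducibility is preserved under the substitution x → x + 6). Hence m_α(x) = x^3 + 18x^2 + 108x - 979.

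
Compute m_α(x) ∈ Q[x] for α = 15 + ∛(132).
m_α(x) = x^3 - 45x^2 + 675x - 3507

Set β = α - 15 = ∛(132), so β^3 = 132. Then (α - 15)^3 - 132 = 0, i.e. α is a root of g(x) = (x - 15)^3 - 132 = x^3 - 45x^2 + 675x - 3507. Since g(x) = h(x - 15) where h(x) = x^3 - 132, and h is irreducible over Q (because 132 is not a perfect cube, so h has no rational root, and a monic cubic with no rational root is irreducible), g is also irreducible (irreducibility is preserved under the substitution x → x - 15). Hence m_α(x) = x^3 - 45x^2 + 675x - 3507.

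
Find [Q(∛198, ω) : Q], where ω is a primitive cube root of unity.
[Q(∛198, ω) : Q] = 6

[Q(∛198):Q] = 3 (min poly x^3 - 198, irreducible since 198 is not a perfect cube). [Q(ω):Q] = 2 (min poly x^2 + x + 1). Since Q(∛198) ⊂ R and ω ∉ R, we have ω ∉ Q(∛198), so x^2 + x + 1 remains irreducible over Q(∛198) and [Q(∛198, ω) : Q(∛198)] = 2. By the tower law, [Q(∛198, ω) : Q] = 3 · 2 = 6. (In fact Q(∛198, ω) is the splitting field of x^3 - 198 over Q.)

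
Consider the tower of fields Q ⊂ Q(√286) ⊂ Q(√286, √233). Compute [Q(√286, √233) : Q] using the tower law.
[Q(√286, √233) : Q] = 4

[Q(√286):Q] = 2 (min poly x^2 - 286, irreducible since 286 is squarefree > 1). For the top step, suppose √233 ∈ Q(√286), say √233 = c + d√286 with c, d ∈ Q. Squaring: 233 = c^2 + 286d^2 + 2cd√286. Since √286 ∉ Q this forces 2cd = 0. If d = 0 then √233 = c ∈ Q, contradicting 233 squarefree > 1. If c = 0 then 233 = 286d^2, so 286·233 = (286d)^2 is a perfect square in Q — but 286·233 = 66638 is not a perfect square (since 286 and 233 are distinct squarefree integers). Contradiction. Hence √233 ∉ Q(√286), so x^2 - 233 stays irreducible over Q(√286) and [Q(√286, √233) : Q(√286)] = 2. By the tower law, [Q(√286, √233) : Q] = 2 · 2 = 4.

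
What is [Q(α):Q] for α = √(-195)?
[Q(α):Q] = 2

[Q(α):Q] equals the degree of the minimal polynomial of α. Here α^2 = -195 and x^2 + 195 is irreducible (d = -195 is squarefree, ≠ 1, hence not a square), so deg(m_α) = 2. Thus [Q(α):Q] = 2.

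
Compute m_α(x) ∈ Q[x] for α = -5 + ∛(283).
m_α(x) = x^3 + 15x^2 + 75x - 158

Set β = α + 5 = ∛(283), so β^3 = 283. Then (α + 5)^3 - 283 = 0, i.e. α is a root of g(x) = (x + 5)^3 - 283 = x^3 + 15x^2 + 75x - 158. Since g(x) = h(x + 5) where h(x) = x^3 - 283, and h is irreducible over Q (because 283 is not a perfect cube, so h has no rational root, and a monic cubic with no rational root is irreducible), g is also irreducible (irreducibility is preserved under the substitution x → x + 5). Hence m_α(x) = x^3 + 15x^2 + 75x - 158.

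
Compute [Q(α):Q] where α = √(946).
[Q(α):Q] = 2

[Q(α):Q] equals the degree of the minimal polynomial of α. Here α^2 = 946 and x^2 - 946 is irreducible (d = 946 is squarefree, ≠ 1, hence not a square), so deg(m_α) = 2. Thus [Q(α):Q] = 2.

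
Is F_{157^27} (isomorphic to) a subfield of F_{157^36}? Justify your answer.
No: F_{157^27} is not a subfield of F_{157^36}

F_{p^m} embeds in F_{p^n} iff m | n. Here 27 ∤ 36 (since 36 = 1·27 + 9 with remainder 9 ≠ 0), so F_{157^27} is not a subfield of F_{157^36}. Equivalently: if it were, the tower law would give 27 = [F_{157^27}:F_157] dividing [F_{157^36}:F_157] = 36, contradiction.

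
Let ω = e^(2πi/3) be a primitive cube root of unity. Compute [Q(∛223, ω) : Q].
[Q(∛223, ω) : Q] = 6

[Q(∛223):Q] = 3 (min poly x^3 - 223, irreducible since 223 is not a perfect cube). [Q(ω):Q] = 2 (min poly x^2 + x + 1). Since Q(∛223) ⊂ R and ω ∉ R, we have ω ∉ Q(∛223), so x^2 + x + 1 remains irreducible over Q(∛223) and [Q(∛223, ω) : Q(∛223)] = 2. By the tower law, [Q(∛223, ω) : Q] = 3 · 2 = 6. (In fact Q(∛223, ω) is the splitting field of x^3 - 223 over Q.)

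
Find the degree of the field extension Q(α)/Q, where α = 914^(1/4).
[Q(α):Q] = 4

α is a root of x^4 - 914. By Eisenstein's criterion at the prime p = 2 (which divides the constant term 914 but p^2 = 4 does not, since 914 is squarefree), x^4 - 914 is irreducible over Q. Hence [Q(α):Q] = 4.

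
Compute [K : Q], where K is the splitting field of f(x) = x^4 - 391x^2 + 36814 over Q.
[K : Q] = 4

Solving the quadratic in x^2: x^2 = (391 ± √(391^2 - 4·36814))/2 = (391 ± √5625)/2 = (391 ± 75)/2, giving x^2 = 158 or x^2 = 233. So f(x) = (x^2 - 158)(x^2 - 233) and the roots of f are ±√158, ±√233. Hence the splitting field is K = Q(√158, √233). Since 158 and 233 are distinct squarefree integers > 1, their product 36814 is not a perfect square, so √233 ∉ Q(√158). By the tower law [K:Q] = [Q(√158,√233):Q(√158)] · [Q(√158):Q] = 2 · 2 = 4.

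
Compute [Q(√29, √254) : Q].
[Q(√29, √254) : Q] = 4

[Q(√29):Q] = 2 (min poly x^2 - 29, irreducible since 29 is squarefree > 1). For the top step, suppose √254 ∈ Q(√29), say √254 = c + d√29 with c, d ∈ Q. Squaring: 254 = c^2 + 29d^2 + 2cd√29. Since √29 ∉ Q this forces 2cd = 0. If d = 0 then √254 = c ∈ Q, contradicting 254 squarefree > 1. If c = 0 then 254 = 29d^2, so 29·254 = (29d)^2 is a perfect square in Q — but 29·254 = 7366 is not a perfect square (since 29 and 254 are distinct squarefree integers). Contradiction. Hence √254 ∉ Q(√29), so x^2 - 254 stays irreducible over Q(√29) and [Q(√29, √254) : Q(√29)] = 2. By the tower law, [Q(√29, √254) : Q] = 2 · 2 = 4.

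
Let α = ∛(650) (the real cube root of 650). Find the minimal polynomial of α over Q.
m_α(x) = x^3 - 650

α satisfies α^3 = 650, so x^3 - 650 annihilates α. By the rational root test, a rational root p/q (in lowest terms) of x^3 - 650 would satisfy p^3 = 650 q^3, forcing q = 1 and p^3 = 650; but 650 is not a perfect cube, contradiction. A monic cubic over Q with no rational root is irreducible (any nontrivial factorization would include a linear factor). Hence x^3 - 650 is the minimal polynomial of α, and in particular [Q(α):Q] = 3.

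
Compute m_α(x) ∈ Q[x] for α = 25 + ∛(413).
m_α(x) = x^3 - 75x^2 + 1875x - 16038

Set β = α - 25 = ∛(413), so β^3 = 413. Then (α - 25)^3 - 413 = 0, i.e. α is a root of g(x) = (x - 25)^3 - 413 = x^3 - 75x^2 + 1875x - 16038. Since g(x) = h(x - 25) where h(x) = x^3 - 413, and h is irreducible over Q (because 413 is not a perfect cube, so h has no rational root, and a monic cubic with no rational root is irreducible), g is also irreducible (irreducibility is preserved under the substitution x → x - 25). Hence m_α(x) = x^3 - 75x^2 + 1875x - 16038.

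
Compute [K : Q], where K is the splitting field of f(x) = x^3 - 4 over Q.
[K : Q] = 6

The roots of x^3 - 4 are ∛4, ω∛4, ω^2∛4 where ω = e^(2πi/3) is a primitive cube root of unity, so K = Q(∛4, ω). Now [Q(∛4):Q] = 3 (since 4 is not a perfect cube, x^3 - 4 is irreducible) and [Q(ω):Q] = 2. Both 2 and 3 divide [K:Q], and [K:Q] ≤ 3·2 = 6, so [K:Q] = 6. (Equivalently: Q(∛4) ⊂ R but ω ∉ R, so [K : Q(∛4)] = 2.)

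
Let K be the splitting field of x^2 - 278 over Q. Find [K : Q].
[K : Q] = 2

f(x) = x^2 - 278 factors as (x - √278)(x + √278). The splitting field is K = Q(√278). Since 278 is squarefree and > 1, it is not a perfect square, so x^2 - 278 is irreducible over Q and [Q(√278) : Q] = 2. Hence [K : Q] = 2.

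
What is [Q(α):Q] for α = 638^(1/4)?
[Q(α):Q] = 4

α is a root of x^4 - 638. By Eisenstein's criterion at the prime p = 2 (which divides the constant term 638 but p^2 = 4 does not, since 638 is squarefree), x^4 - 638 is irreducible over Q. Hence [Q(α):Q] = 4.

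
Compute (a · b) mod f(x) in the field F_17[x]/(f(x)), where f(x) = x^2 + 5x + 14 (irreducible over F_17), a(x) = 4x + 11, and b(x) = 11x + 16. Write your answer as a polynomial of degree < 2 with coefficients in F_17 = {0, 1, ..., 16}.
a · b ≡ 16x + 2 (mod f(x))

Multiply in F_17[x]: a(x)·b(x) = (4x + 11)·(11x + 16) = 10x^2 + 15x + 6. This has degree ≥ 2, so divide by f(x) over F_17: 10x^2 + 15x + 6 = (10)·(x^2 + 5x + 14) + (16x + 2). Hence a·b ≡ 16x + 2 (mod f). (F_17[x]/(f) is a field with 17^2 = 289 elements since f is irreducible of degree 2.)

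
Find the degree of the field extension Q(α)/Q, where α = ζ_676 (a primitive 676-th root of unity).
[Q(α):Q] = 312

The minimal polynomial of ζ_676 over Q is the 676-th cyclotomic polynomial Φ_676(x), which is irreducible over Q and has degree φ(676) = 312. Hence [Q(α):Q] = φ(676) = 312.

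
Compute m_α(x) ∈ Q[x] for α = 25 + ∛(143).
m_α(x) = x^3 - 75x^2 + 1875x - 15768

Set β = α - 25 = ∛(143), so β^3 = 143. Then (α - 25)^3 - 143 = 0, i.e. α is a root of g(x) = (x - 25)^3 - 143 = x^3 - 75x^2 + 1875x - 15768. Since g(x) = h(x - 25) where h(x) = x^3 - 143, and h is irreducible over Q (because 143 is not a perfect cube, so h has no rational root, and a monic cubic with no rational root is irreducible), g is also irreducible (irreducibility is preserved under the substitution x → x - 25). Hence m_α(x) = x^3 - 75x^2 + 1875x - 15768.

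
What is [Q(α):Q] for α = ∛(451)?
[Q(α):Q] = 3

The minimal polynomial of α is x^3 - 451, irreducible over Q since 451 is not a perfect cube (so x^3 - 451 has no rational root). Hence [Q(α):Q] = deg(m_α) = 3.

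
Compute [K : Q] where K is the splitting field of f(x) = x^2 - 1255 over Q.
[K : Q] = 2

f(x) = x^2 - 1255 factors as (x - √1255)(x + √1255). The splitting field is K = Q(√1255). Since 1255 is squarefree and > 1, it is not a perfect square, so x^2 - 1255 is irreducible over Q and [Q(√1255) : Q] = 2. Hence [K : Q] = 2.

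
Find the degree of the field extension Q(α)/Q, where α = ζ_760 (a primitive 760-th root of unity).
[Q(α):Q] = 288

The minimal polynomial of ζ_760 over Q is the 760-th cyclotomic polynomial Φ_760(x), which is irreducible over Q and has degree φ(760) = 288. Hence [Q(α):Q] = φ(760) = 288.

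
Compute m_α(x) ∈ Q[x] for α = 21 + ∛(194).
m_α(x) = x^3 - 63x^2 + 1323x - 9455

Set β = α - 21 = ∛(194), so β^3 = 194. Then (α - 21)^3 - 194 = 0, i.e. α is a root of g(x) = (x - 21)^3 - 194 = x^3 - 63x^2 + 1323x - 9455. Since g(x) = h(x - 21) where h(x) = x^3 - 194, and h is irreducible over Q (because 194 is not a perfect cube, so h has no rational root, and a monic cubic with no rational root is irreducible), g is also irreducible (irreducibility is preserved under the substitution x → x - 21). Hence m_α(x) = x^3 - 63x^2 + 1323x - 9455.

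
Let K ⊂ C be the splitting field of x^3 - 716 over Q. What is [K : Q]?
[K : Q] = 6

The roots of x^3 - 716 are ∛716, ω∛716, ω^2∛716 where ω = e^(2πi/3) is a primitive cube root of unity, so K = Q(∛716, ω). Now [Q(∛716):Q] = 3 (since 716 is not a perfect cube, x^3 - 716 is irreducible) and [Q(ω):Q] = 2. Both 2 and 3 divide [K:Q], and [K:Q] ≤ 3·2 = 6, so [K:Q] = 6. (Equivalently: Q(∛716) ⊂ R but ω ∉ R, so [K : Q(∛716)] = 2.)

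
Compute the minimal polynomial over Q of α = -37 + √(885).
m_α(x) = x^2 + 74x + 484

From α + 37 = √(885), squaring gives (α + 37)^2 = 885, i.e. α^2 + 74α + 1369 = 885, so α^2 + 74α + 484 = 0. The discriminant of x^2 + 74x + 484 is (74)^2 - 4·(484) = 5476 - 1936 = 3540, and 4·(885) is not a perfect square in Q since 885 is squarefree and ≠ 1. Hence x^2 + 74x + 484 is irreducible over Q and is the minimal polynomial of α.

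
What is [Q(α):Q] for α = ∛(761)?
[Q(α):Q] = 3

The minimal polynomial of α is x^3 - 761, irreducible over Q since 761 is not a perfect cube (so x^3 - 761 has no rational root). Hence [Q(α):Q] = deg(m_α) = 3.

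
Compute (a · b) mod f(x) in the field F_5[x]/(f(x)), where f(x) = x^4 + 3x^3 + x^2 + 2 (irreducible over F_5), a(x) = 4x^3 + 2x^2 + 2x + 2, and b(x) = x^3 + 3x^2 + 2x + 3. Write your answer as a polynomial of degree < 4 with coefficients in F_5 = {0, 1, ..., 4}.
a · b ≡ 4x^3 + 2x^2 + x + 4 (mod f(x))

Multiply in F_5[x]: a(x)·b(x) = (4x^3 + 2x^2 + 2x + 2)·(x^3 + 3x^2 + 2x + 3) = 4x^6 + 4x^5 + x^4 + 4x^3 + x^2 + 1. This has degree ≥ 4, so divide by f(x) over F_5: 4x^6 + 4x^5 + x^4 + 4x^3 + x^2 + 1 = (4x^2 + 2x + 1)·(x^4 + 3x^3 + x^2 + 2) + (4x^3 + 2x^2 + x + 4). Hence a·b ≡ 4x^3 + 2x^2 + x + 4 (mod f). (F_5[x]/(f) is a field with 5^4 = 625 elements since f is irreducible of degree 4.)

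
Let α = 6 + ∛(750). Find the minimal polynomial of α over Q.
m_α(x) = x^3 - 18x^2 + 108x - 966

Set β = α - 6 = ∛(750), so β^3 = 750. Then (α - 6)^3 - 750 = 0, i.e. α is a root of g(x) = (x - 6)^3 - 750 = x^3 - 18x^2 + 108x - 966. Since g(x) = h(x - 6) where h(x) = x^3 - 750, and h is irreducible over Q (because 750 is not a perfect cube, so h has no rational root, and a monic cubic with no rational root is irreducible), g is also irreducible (irreducibility is preserved under the substitution x → x - 6). Hence m_α(x) = x^3 - 18x^2 + 108x - 966.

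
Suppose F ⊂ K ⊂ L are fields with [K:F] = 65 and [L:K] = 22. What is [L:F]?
[L:F] = 1430

The tower law says that for any tower of field extensions F ⊂ K ⊂ L with finite degrees, [L:F] = [L:K] · [K:F]. Here this gives [L:F] = 22 · 65 = 1430.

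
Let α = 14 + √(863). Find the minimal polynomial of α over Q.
m_α(x) = x^2 - 28x - 667

From α - 14 = √(863), squaring gives (α - 14)^2 = 863, i.e. α^2 - 28α + 196 = 863, so α^2 - 28α - 667 = 0. The discriminant of x^2 - 28x - 667 is (-28)^2 - 4·(-667) = 784 + 2668 = 3452, and 4·(863) is not a perfect square in Q since 863 is squarefree and ≠ 1. Hence x^2 - 28x - 667 is irreducible over Q and is the minimal polynomial of α.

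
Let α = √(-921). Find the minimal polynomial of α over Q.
m_α(x) = x^2 + 921

α satisfies α^2 + 921 = 0, so x^2 + 921 annihilates α. Since d = -921 is squarefree and ≠ 1, it is not a perfect square in Q, so x^2 + 921 has no rational root and is therefore irreducible over Q (a degree-2 polynomial over a field is irreducible iff it has no root). Hence m_α(x) = x^2 + 921.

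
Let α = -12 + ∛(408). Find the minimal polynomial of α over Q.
m_α(x) = x^3 + 36x^2 + 432x + 1320

Set β = α + 12 = ∛(408), so β^3 = 408. Then (α + 12)^3 - 408 = 0, i.e. α is a root of g(x) = (x + 12)^3 - 408 = x^3 + 36x^2 + 432x + 1320. Since g(x) = h(x + 12) where h(x) = x^3 - 408, and h is irreducible over Q (because 408 is not a perfect cube, so h has no rational root, and a monic cubic with no rational root is irreducible), g is also irreducible (irreducibility is preserved under the substitution x → x + 12). Hence m_α(x) = x^3 + 36x^2 + 432x + 1320.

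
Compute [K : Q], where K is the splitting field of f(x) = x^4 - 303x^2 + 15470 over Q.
[K : Q] = 4

Solving the quadratic in x^2: x^2 = (303 ± √(303^2 - 4·15470))/2 = (303 ± √29929)/2 = (303 ± 173)/2, giving x^2 = 65 or x^2 = 238. So f(x) = (x^2 - 65)(x^2 - 238) and the roots of f are ±√65, ±√238. Hence the splitting field is K = Q(√65, √238). Since 65 and 238 are distinct squarefree integers > 1, their product 15470 is not a perfect square, so √238 ∉ Q(√65). By the tower law [K:Q] = [Q(√65,√238):Q(√65)] · [Q(√65):Q] = 2 · 2 = 4.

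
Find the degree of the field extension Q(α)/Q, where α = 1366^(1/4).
[Q(α):Q] = 4

α is a root of x^4 - 1366. By Eisenstein's criterion at the prime p = 2 (which divides the constant term 1366 but p^2 = 4 does not, since 1366 is squarefree), x^4 - 1366 is irreducible over Q. Hence [Q(α):Q] = 4.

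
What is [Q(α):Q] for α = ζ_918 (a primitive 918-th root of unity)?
[Q(α):Q] = 288

The minimal polynomial of ζ_918 over Q is the 918-th cyclotomic polynomial Φ_918(x), which is irreducible over Q and has degree φ(918) = 288. Hence [Q(α):Q] = φ(918) = 288.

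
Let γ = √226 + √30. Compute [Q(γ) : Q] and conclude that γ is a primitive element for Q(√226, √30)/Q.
[Q(γ) : Q] = 4 (equivalently, Q(γ) = Q(√226, √30))

Obviously Q(γ) ⊆ Q(√226, √30), and [Q(√226, √30):Q] = 4 (since 226, 30 are distinct squarefree integers > 1 with 6780 not a perfect square). To show equality we compute the minimal polynomial of γ. From γ = √226 + √30: γ^2 = 226 + 2√(6780) + 30 = 256 + 2√(6780), so γ^2 - 256 = 2√(6780); squaring, (γ^2 - 256)^2 = 4·6780, i.e. γ^4 - 512γ^2 + 65536 - 27120 = 0, i.e. γ^4 - 512γ^2 + 38416 = 0. So γ is a root of x^4 - 512x^2 + 38416. This polynomial is irreducible over Q: it has no rational root (each ±√226 ± √30 is irrational), and any factorization into two quadratics over Q would force √(6780) ∈ Q (pairing opposite roots) or √226, √30 ∈ Q (other pairings), all impossible. Hence [Q(γ):Q] = 4 = [Q(√226, √30):Q], so Q(γ) = Q(√226, √30).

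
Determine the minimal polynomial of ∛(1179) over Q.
m_α(x) = x^3 - 1179

α satisfies α^3 = 1179, so x^3 - 1179 annihilates α. By the rational root test, a rational root p/q (in lowest terms) of x^3 - 1179 would satisfy p^3 = 1179 q^3, forcing q = 1 and p^3 = 1179; but 1179 is not a perfect cube, contradiction. A monic cubic over Q with no rational root is irreducible (any nontrivial factorization would include a linear factor). Hence x^3 - 1179 is the minimal polynomial of α, and in particular [Q(α):Q] = 3.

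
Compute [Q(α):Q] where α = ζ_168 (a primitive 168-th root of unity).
[Q(α):Q] = 48

The minimal polynomial of ζ_168 over Q is the 168-th cyclotomic polynomial Φ_168(x), which is irreducible over Q and has degree φ(168) = 48. Hence [Q(α):Q] = φ(168) = 48.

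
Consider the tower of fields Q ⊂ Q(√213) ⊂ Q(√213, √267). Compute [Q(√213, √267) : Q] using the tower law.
[Q(√213, √267) : Q] = 4

[Q(√213):Q] = 2 (min poly x^2 - 213, irreducible since 213 is squarefree > 1). For the top step, suppose √267 ∈ Q(√213), say √267 = c + d√213 with c, d ∈ Q. Squaring: 267 = c^2 + 213d^2 + 2cd√213. Since √213 ∉ Q this forces 2cd = 0. If d = 0 then √267 = c ∈ Q, contradicting 267 squarefree > 1. If c = 0 then 267 = 213d^2, so 213·267 = (213d)^2 is a perfect square in Q — but 213·267 = 56871 is not a perfect square (since 213 and 267 are distinct squarefree integers). Contradiction. Hence √267 ∉ Q(√213), so x^2 - 267 stays irreducible over Q(√213) and [Q(√213, √267) : Q(√213)] = 2. By the tower law, [Q(√213, √267) : Q] = 2 · 2 = 4.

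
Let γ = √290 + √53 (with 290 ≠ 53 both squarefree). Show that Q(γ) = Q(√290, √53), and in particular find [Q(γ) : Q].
[Q(γ) : Q] = 4 (equivalently, Q(γ) = Q(√290, √53))

Obviously Q(γ) ⊆ Q(√290, √53), and [Q(√290, √53):Q] = 4 (since 290, 53 are distinct squarefree integers > 1 with 15370 not a perfect square). To show equality we compute the minimal polynomial of γ. From γ = √290 + √53: γ^2 = 290 + 2√(15370) + 53 = 343 + 2√(15370), so γ^2 - 343 = 2√(15370); squaring, (γ^2 - 343)^2 = 4·15370, i.e. γ^4 - 686γ^2 + 117649 - 61480 = 0, i.e. γ^4 - 686γ^2 + 56169 = 0. So γ is a root of x^4 - 686x^2 + 56169. This polynomial is irreducible over Q: it has no rational root (each ±√290 ± √53 is irrational), and any factorization into two quadratics over Q would force √(15370) ∈ Q (pairing opposite roots) or √290, √53 ∈ Q (other pairings), all impossible. Hence [Q(γ):Q] = 4 = [Q(√290, √53):Q], so Q(γ) = Q(√290, √53).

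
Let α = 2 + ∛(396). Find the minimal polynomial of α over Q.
m_α(x) = x^3 - 6x^2 + 12x - 404

Set β = α - 2 = ∛(396), so β^3 = 396. Then (α - 2)^3 - 396 = 0, i.e. α is a root of g(x) = (x - 2)^3 - 396 = x^3 - 6x^2 + 12x - 404. Since g(x) = h(x - 2) where h(x) = x^3 - 396, and h is irreducible over Q (because 396 is not a perfect cube, so h has no rational root, and a monic cubic with no rational root is irreducible), g is also irreducible (irreducibility is preserved under the substitution x → x - 2). Hence m_α(x) = x^3 - 6x^2 + 12x - 404.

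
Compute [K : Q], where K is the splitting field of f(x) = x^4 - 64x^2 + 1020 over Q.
[K : Q] = 4

Solving the quadratic in x^2: x^2 = (64 ± √(64^2 - 4·1020))/2 = (64 ± √16)/2 = (64 ± 4)/2, giving x^2 = 34 or x^2 = 30. So f(x) = (x^2 - 34)(x^2 - 30) and the roots of f are ±√34, ±√30. Hence the splitting field is K = Q(√34, √30). Since 34 and 30 are distinct squarefree integers > 1, their product 1020 is not a perfect square, so √30 ∉ Q(√34). By the tower law [K:Q] = [Q(√34,√30):Q(√34)] · [Q(√34):Q] = 2 · 2 = 4.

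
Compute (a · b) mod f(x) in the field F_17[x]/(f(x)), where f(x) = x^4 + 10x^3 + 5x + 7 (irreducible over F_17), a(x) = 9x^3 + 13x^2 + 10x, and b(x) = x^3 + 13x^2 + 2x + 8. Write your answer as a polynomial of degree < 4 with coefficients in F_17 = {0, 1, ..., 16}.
a · b ≡ 3x^3 + 14x^2 + 16x + 10 (mod f(x))

Multiply in F_17[x]: a(x)·b(x) = (9x^3 + 13x^2 + 10x)·(x^3 + 13x^2 + 2x + 8) = 9x^6 + 11x^5 + 10x^4 + 7x^3 + 5x^2 + 12x. This has degree ≥ 4, so divide by f(x) over F_17: 9x^6 + 11x^5 + 10x^4 + 7x^3 + 5x^2 + 12x = (9x^2 + 6x + 1)·(x^4 + 10x^3 + 5x + 7) + (3x^3 + 14x^2 + 16x + 10). Hence a·b ≡ 3x^3 + 14x^2 + 16x + 10 (mod f). (F_17[x]/(f) is a field with 17^4 = 83521 elements since f is irreducible of degree 4.)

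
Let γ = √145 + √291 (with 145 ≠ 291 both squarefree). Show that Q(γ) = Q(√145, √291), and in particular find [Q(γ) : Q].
[Q(γ) : Q] = 4 (equivalently, Q(γ) = Q(√145, √291))

Obviously Q(γ) ⊆ Q(√145, √291), and [Q(√145, √291):Q] = 4 (since 145, 291 are distinct squarefree integers > 1 with 42195 not a perfect square). To show equality we compute the minimal polynomial of γ. From γ = √145 + √291: γ^2 = 145 + 2√(42195) + 291 = 436 + 2√(42195), so γ^2 - 436 = 2√(42195); squaring, (γ^2 - 436)^2 = 4·42195, i.e. γ^4 - 872γ^2 + 190096 - 168780 = 0, i.e. γ^4 - 872γ^2 + 21316 = 0. So γ is a root of x^4 - 872x^2 + 21316. This polynomial is irreducible over Q: it has no rational root (each ±√145 ± √291 is irrational), and any factorization into two quadratics over Q would force √(42195) ∈ Q (pairing opposite roots) or √145, √291 ∈ Q (other pairings), all impossible. Hence [Q(γ):Q] = 4 = [Q(√145, √291):Q], so Q(γ) = Q(√145, √291).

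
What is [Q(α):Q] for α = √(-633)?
[Q(α):Q] = 2

[Q(α):Q] equals the degree of the minimal polynomial of α. Here α^2 = -633 and x^2 + 633 is irreducible (d = -633 is squarefree, ≠ 1, hence not a square), so deg(m_α) = 2. Thus [Q(α):Q] = 2.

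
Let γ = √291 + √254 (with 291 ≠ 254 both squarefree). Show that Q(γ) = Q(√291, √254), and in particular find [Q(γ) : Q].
[Q(γ) : Q] = 4 (equivalently, Q(γ) = Q(√291, √254))

Obviously Q(γ) ⊆ Q(√291, √254), and [Q(√291, √254):Q] = 4 (since 291, 254 are distinct squarefree integers > 1 with 73914 not a perfect square). To show equality we compute the minimal polynomial of γ. From γ = √291 + √254: γ^2 = 291 + 2√(73914) + 254 = 545 + 2√(73914), so γ^2 - 545 = 2√(73914); squaring, (γ^2 - 545)^2 = 4·73914, i.e. γ^4 - 1090γ^2 + 297025 - 295656 = 0, i.e. γ^4 - 1090γ^2 + 1369 = 0. So γ is a root of x^4 - 1090x^2 + 1369. This polynomial is irreducible over Q: it has no rational root (each ±√291 ± √254 is irrational), and any factorization into two quadratics over Q would force √(73914) ∈ Q (pairing opposite roots) or √291, √254 ∈ Q (other pairings), all impossible. Hence [Q(γ):Q] = 4 = [Q(√291, √254):Q], so Q(γ) = Q(√291, √254).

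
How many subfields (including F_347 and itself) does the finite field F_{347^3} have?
F_{347^3} has 2 subfields

The subfields of F_{p^n} are exactly the fields F_{p^d} for d | n (each is the fixed field of the unique index-d subgroup of Gal(F_{p^n}/F_p) ≅ Z/nZ). The divisors of n = 3 are {1, 3}, giving 2 subfields: F_{347^1}, F_{347^3}.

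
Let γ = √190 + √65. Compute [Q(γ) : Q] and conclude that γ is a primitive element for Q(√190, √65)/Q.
[Q(γ) : Q] = 4 (equivalently, Q(γ) = Q(√190, √65))

Obviously Q(γ) ⊆ Q(√190, √65), and [Q(√190, √65):Q] = 4 (since 190, 65 are distinct squarefree integers > 1 with 12350 not a perfect square). To show equality we compute the minimal polynomial of γ. From γ = √190 + √65: γ^2 = 190 + 2√(12350) + 65 = 255 + 2√(12350), so γ^2 - 255 = 2√(12350); squaring, (γ^2 - 255)^2 = 4·12350, i.e. γ^4 - 510γ^2 + 65025 - 49400 = 0, i.e. γ^4 - 510γ^2 + 15625 = 0. So γ is a root of x^4 - 510x^2 + 15625. This polynomial is irreducible over Q: it has no rational root (each ±√190 ± √65 is irrational), and any factorization into two quadratics over Q would force √(12350) ∈ Q (pairing opposite roots) or √190, √65 ∈ Q (other pairings), all impossible. Hence [Q(γ):Q] = 4 = [Q(√190, √65):Q], so Q(γ) = Q(√190, √65).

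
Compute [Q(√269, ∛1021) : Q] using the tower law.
[Q(√269, ∛1021) : Q] = 6

Let L = Q(√269, ∛1021). Since Q(√269) ⊂ L and [Q(√269):Q] = 2, the tower law gives 2 | [L:Q]. Likewise Q(∛1021) ⊂ L with [Q(∛1021):Q] = 3 (because 1021 is not a perfect cube), so 3 | [L:Q]. As gcd(2,3) = 1, [L:Q] is divisible by 6. Conversely L is generated over Q by √269 and ∛1021, so [L:Q] ≤ 2·3 = 6. Therefore [Q(√269, ∛1021) : Q] = 6.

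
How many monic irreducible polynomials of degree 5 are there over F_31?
There are 5725824 monic irreducible polynomials of degree 5 over F_31

Each element of F_{31^5} that lies in no proper subfield is a root of exactly one monic irreducible of degree 5 over F_31, and each such polynomial has 5 distinct roots in F_{31^5}. By Möbius inversion the count is N_31(5) = (1/5) Σ_{d|5} μ(5/d) · 31^d = (1/5)(μ(5)·31^1 + μ(1)·31^5) = 28629120/5 = 5725824.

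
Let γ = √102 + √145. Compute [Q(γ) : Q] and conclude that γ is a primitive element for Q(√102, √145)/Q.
[Q(γ) : Q] = 4 (equivalently, Q(γ) = Q(√102, √145))

Obviously Q(γ) ⊆ Q(√102, √145), and [Q(√102, √145):Q] = 4 (since 102, 145 are distinct squarefree integers > 1 with 14790 not a perfect square). To show equality we compute the minimal polynomial of γ. From γ = √102 + √145: γ^2 = 102 + 2√(14790) + 145 = 247 + 2√(14790), so γ^2 - 247 = 2√(14790); squaring, (γ^2 - 247)^2 = 4·14790, i.e. γ^4 - 494γ^2 + 61009 - 59160 = 0, i.e. γ^4 - 494γ^2 + 1849 = 0. So γ is a root of x^4 - 494x^2 + 1849. This polynomial is irreducible over Q: it has no rational root (each ±√102 ± √145 is irrational), and any factorization into two quadratics over Q would force √(14790) ∈ Q (pairing opposite roots) or √102, √145 ∈ Q (other pairings), all impossible. Hence [Q(γ):Q] = 4 = [Q(√102, √145):Q], so Q(γ) = Q(√102, √145).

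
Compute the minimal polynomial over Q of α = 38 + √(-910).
m_α(x) = x^2 - 76x + 2354

From α - 38 = √(-910), squaring gives (α - 38)^2 = -910, i.e. α^2 - 76α + 1444 = -910, so α^2 - 76α + 2354 = 0. The discriminant of x^2 - 76x + 2354 is (-76)^2 - 4·(2354) = 5776 - 9416 = -3640, and 4·(-910) is not a perfect square in Q since -910 is squarefree and ≠ 1. Hence x^2 - 76x + 2354 is irreducible over Q and is the minimal polynomial of α.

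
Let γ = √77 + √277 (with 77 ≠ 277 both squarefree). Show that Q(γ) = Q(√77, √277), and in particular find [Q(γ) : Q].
[Q(γ) : Q] = 4 (equivalently, Q(γ) = Q(√77, √277))

Obviously Q(γ) ⊆ Q(√77, √277), and [Q(√77, √277):Q] = 4 (since 77, 277 are distinct squarefree integers > 1 with 21329 not a perfect square). To show equality we compute the minimal polynomial of γ. From γ = √77 + √277: γ^2 = 77 + 2√(21329) + 277 = 354 + 2√(21329), so γ^2 - 354 = 2√(21329); squaring, (γ^2 - 354)^2 = 4·21329, i.e. γ^4 - 708γ^2 + 125316 - 85316 = 0, i.e. γ^4 - 708γ^2 + 40000 = 0. So γ is a root of x^4 - 708x^2 + 40000. This polynomial is irreducible over Q: it has no rational root (each ±√77 ± √277 is irrational), and any factorization into two quadratics over Q would force √(21329) ∈ Q (pairing opposite roots) or √77, √277 ∈ Q (other pairings), all impossible. Hence [Q(γ):Q] = 4 = [Q(√77, √277):Q], so Q(γ) = Q(√77, √277).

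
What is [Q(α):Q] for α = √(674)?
[Q(α):Q] = 2

[Q(α):Q] equals the degree of the minimal polynomial of α. Here α^2 = 674 and x^2 - 674 is irreducible (d = 674 is squarefree, ≠ 1, hence not a square), so deg(m_α) = 2. Thus [Q(α):Q] = 2.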